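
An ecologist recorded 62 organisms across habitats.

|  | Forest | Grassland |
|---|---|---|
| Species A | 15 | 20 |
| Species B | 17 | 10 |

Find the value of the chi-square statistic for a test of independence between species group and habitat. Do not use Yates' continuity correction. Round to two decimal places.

Row totals: 35, 27. Column totals: 32, 30. Grand total N = 62.
Expected counts (row total × column total / N):
  Species A, Forest: 35×32/62 = 18.065
  Species A, Grassland: 35×30/62 = 16.935
  Species B, Forest: 27×32/62 = 13.935
  Species B, Grassland: 27×30/62 = 13.065
Contributions (O − E)²/E:
  (15 − 18.065)²/18.065 = 0.5200
  (20 − 16.935)²/16.935 = 0.5547
  (17 − 13.935)²/13.935 = 0.6741
  (10 − 13.065)²/13.065 = 0.7190
χ² = 0.5200 + 0.5547 + 0.6741 + 0.7190 = 2.47

2.47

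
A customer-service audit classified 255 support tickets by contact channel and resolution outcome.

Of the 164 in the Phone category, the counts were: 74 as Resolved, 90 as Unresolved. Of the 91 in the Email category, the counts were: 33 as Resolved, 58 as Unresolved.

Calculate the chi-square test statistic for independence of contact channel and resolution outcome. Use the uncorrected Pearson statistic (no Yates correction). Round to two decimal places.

Row totals: 164, 91. Column totals: 107, 148. Grand total N = 255.
Expected counts (row total × column total / N):
  Phone, Resolved: 164×107/255 = 68.816
  Phone, Unresolved: 164×148/255 = 95.184
  Email, Resolved: 91×107/255 = 38.184
  Email, Unresolved: 91×148/255 = 52.816
Contributions (O − E)²/E:
  (74 − 68.816)²/68.816 = 0.3905
  (90 − 95.184)²/95.184 = 0.2823
  (33 − 38.184)²/38.184 = 0.7038
  (58 − 52.816)²/52.816 = 0.5088
χ² = 0.3905 + 0.2823 + 0.7038 + 0.5088 = 1.89

1.89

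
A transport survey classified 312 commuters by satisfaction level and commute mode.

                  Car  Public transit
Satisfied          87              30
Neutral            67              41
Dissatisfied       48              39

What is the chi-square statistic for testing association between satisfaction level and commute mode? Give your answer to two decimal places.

Row totals: 117, 108, 87. Column totals: 202, 110. Grand total N = 312.
Expected counts (row total × column total / N):
  Satisfied, Car: 117×202/312 = 75.750
  Satisfied, Public transit: 117×110/312 = 41.250
  Neutral, Car: 108×202/312 = 69.923
  Neutral, Public transit: 108×110/312 = 38.077
  Dissatisfied, Car: 87×202/312 = 56.327
  Dissatisfied, Public transit: 87×110/312 = 30.673
Contributions (O − E)²/E:
  (87 − 75.750)²/75.750 = 1.6708
  (30 − 41.250)²/41.250 = 3.0682
  (67 − 69.923)²/69.923 = 0.1222
  (41 − 38.077)²/38.077 = 0.2244
  (48 − 56.327)²/56.327 = 1.2310
  (39 − 30.673)²/30.673 = 2.2606
χ² = 1.6708 + 3.0682 + 0.1222 + 0.2244 + 1.2310 + 2.2606 = 8.58

8.58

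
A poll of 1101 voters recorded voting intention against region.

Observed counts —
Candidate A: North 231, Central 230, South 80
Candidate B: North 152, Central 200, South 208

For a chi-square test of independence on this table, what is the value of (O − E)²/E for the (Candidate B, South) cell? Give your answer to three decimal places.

25.833

Row total (Candidate B) = 560; column total (South) = 288; N = 1101.
Expected count E = 560 × 288 / 1101 = 146.4850.
Contribution = (O − E)²/E = (208 − 146.4850)² / 146.4850 = 25.833.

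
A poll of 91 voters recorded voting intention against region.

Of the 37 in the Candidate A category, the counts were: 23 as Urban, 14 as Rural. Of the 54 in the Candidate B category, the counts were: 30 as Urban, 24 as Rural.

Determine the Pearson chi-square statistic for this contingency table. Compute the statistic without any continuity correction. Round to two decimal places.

Row totals: 37, 54. Column totals: 53, 38. Grand total N = 91.
Expected counts (row total × column total / N):
  Candidate A, Urban: 37×53/91 = 21.549
  Candidate A, Rural: 37×38/91 = 15.451
  Candidate B, Urban: 54×53/91 = 31.451
  Candidate B, Rural: 54×38/91 = 22.549
Contributions (O − E)²/E:
  (23 − 21.549)²/21.549 = 0.0977
  (14 − 15.451)²/15.451 = 0.1363
  (30 − 31.451)²/31.451 = 0.0669
  (24 − 22.549)²/22.549 = 0.0934
χ² = 0.0977 + 0.1363 + 0.0669 + 0.0934 = 0.39

0.39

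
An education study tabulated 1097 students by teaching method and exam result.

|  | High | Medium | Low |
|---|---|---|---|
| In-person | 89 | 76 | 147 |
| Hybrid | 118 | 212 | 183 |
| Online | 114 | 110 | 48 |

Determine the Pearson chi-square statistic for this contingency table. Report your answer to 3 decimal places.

75.955

Row totals: 312, 513, 272. Column totals: 321, 398, 378. Grand total N = 1097.
Expected counts (row total × column total / N):
  In-person, High: 312×321/1097 = 91.2963
  In-person, Medium: 312×398/1097 = 113.1960
  In-person, Low: 312×378/1097 = 107.5077
  Hybrid, High: 513×321/1097 = 150.1121
  Hybrid, Medium: 513×398/1097 = 186.1203
  Hybrid, Low: 513×378/1097 = 176.7675
  Online, High: 272×321/1097 = 79.5916
  Online, Medium: 272×398/1097 = 98.6837
  Online, Low: 272×378/1097 = 93.7247
Contributions (O − E)²/E:
  (89 − 91.2963)²/91.2963 = 0.0578
  (76 − 113.1960)²/113.1960 = 12.2225
  (147 − 107.5077)²/107.5077 = 14.5073
  (118 − 150.1121)²/150.1121 = 6.8694
  (212 − 186.1203)²/186.1203 = 3.5985
  (183 − 176.7675)²/176.7675 = 0.2197
  (114 − 79.5916)²/79.5916 = 14.8752
  (110 − 98.6837)²/98.6837 = 1.2977
  (48 − 93.7247)²/93.7247 = 22.3073
χ² = 0.0578 + 12.2225 + 14.5073 + 6.8694 + 3.5985 + 0.2197 + 14.8752 + 1.2977 + 22.3073 = 75.955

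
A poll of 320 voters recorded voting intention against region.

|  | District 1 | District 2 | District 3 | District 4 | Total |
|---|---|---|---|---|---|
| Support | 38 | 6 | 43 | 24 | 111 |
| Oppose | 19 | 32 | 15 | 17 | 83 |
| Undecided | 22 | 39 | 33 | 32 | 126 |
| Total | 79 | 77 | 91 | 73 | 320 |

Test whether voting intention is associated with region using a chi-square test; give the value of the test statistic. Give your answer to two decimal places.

40.80

Grand total N = 320.
Expected counts (row total × column total / N):
  Support, District 1: 111×79/320 = 27.4031
  Support, District 2: 111×77/320 = 26.7094
  Support, District 3: 111×91/320 = 31.5656
  Support, District 4: 111×73/320 = 25.3219
  Oppose, District 1: 83×79/320 = 20.4906
  Oppose, District 2: 83×77/320 = 19.9719
  Oppose, District 3: 83×91/320 = 23.6031
  Oppose, District 4: 83×73/320 = 18.9344
  Undecided, District 1: 126×79/320 = 31.1062
  Undecided, District 2: 126×77/320 = 30.3188
  Undecided, District 3: 126×91/320 = 35.8312
  Undecided, District 4: 126×73/320 = 28.7437
Contributions (O − E)²/E:
  (38 − 27.4031)²/27.4031 = 4.0979
  (6 − 26.7094)²/26.7094 = 16.0572
  (43 − 31.5656)²/31.5656 = 4.1420
  (24 − 25.3219)²/25.3219 = 0.0690
  (19 − 20.4906)²/20.4906 = 0.1084
  (32 − 19.9719)²/19.9719 = 7.2439
  (15 − 23.6031)²/23.6031 = 3.1357
  (17 − 18.9344)²/18.9344 = 0.1976
  (22 − 31.1062)²/31.1062 = 2.6658
  (39 − 30.3188)²/30.3188 = 2.4857
  (33 − 35.8312)²/35.8312 = 0.2237
  (32 − 28.7437)²/28.7437 = 0.3689
χ² = 4.0979 + 16.0572 + 4.1420 + 0.0690 + 0.1084 + 7.2439 + 3.1357 + 0.1976 + 2.6658 + 2.4857 + 0.2237 + 0.3689 = 40.80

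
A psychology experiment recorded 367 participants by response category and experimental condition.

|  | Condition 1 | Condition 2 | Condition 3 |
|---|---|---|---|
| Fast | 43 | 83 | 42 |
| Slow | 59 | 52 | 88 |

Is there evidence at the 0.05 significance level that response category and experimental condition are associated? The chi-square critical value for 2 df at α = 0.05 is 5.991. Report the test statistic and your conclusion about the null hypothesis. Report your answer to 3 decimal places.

Row totals: 168, 199. Column totals: 102, 135, 130. Grand total N = 367.
Expected counts (row total × column total / N):
  Fast, Condition 1: 168×102/367 = 46.6921
  Fast, Condition 2: 168×135/367 = 61.7984
  Fast, Condition 3: 168×130/367 = 59.5095
  Slow, Condition 1: 199×102/367 = 55.3079
  Slow, Condition 2: 199×135/367 = 73.2016
  Slow, Condition 3: 199×130/367 = 70.4905
Contributions (O − E)²/E:
  (43 − 46.6921)²/46.6921 = 0.2919
  (83 − 61.7984)²/61.7984 = 7.2738
  (42 − 59.5095)²/59.5095 = 5.1518
  (59 − 55.3079)²/55.3079 = 0.2465
  (52 − 73.2016)²/73.2016 = 6.1407
  (88 − 70.4905)²/70.4905 = 4.3493
χ² = 0.2919 + 7.2738 + 5.1518 + 0.2465 + 6.1407 + 4.3493 = 23.454
df = (2−1)(3−1) = 2. Since 23.454 > 5.991, reject the null hypothesis of independence at α = 0.05.

23.454; reject H₀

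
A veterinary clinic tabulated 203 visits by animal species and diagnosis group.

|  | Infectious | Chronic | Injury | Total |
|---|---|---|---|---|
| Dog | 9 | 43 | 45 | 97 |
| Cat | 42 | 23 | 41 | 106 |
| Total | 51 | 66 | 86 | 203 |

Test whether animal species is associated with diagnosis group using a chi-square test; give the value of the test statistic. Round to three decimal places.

27.254

Grand total N = 203.
Expected counts (row total × column total / N):
  Dog, Infectious: 97×51/203 = 24.3695
  Dog, Chronic: 97×66/203 = 31.5369
  Dog, Injury: 97×86/203 = 41.0936
  Cat, Infectious: 106×51/203 = 26.6305
  Cat, Chronic: 106×66/203 = 34.4631
  Cat, Injury: 106×86/203 = 44.9064
Contributions (O − E)²/E:
  (9 − 24.3695)²/24.3695 = 9.6933
  (43 − 31.5369)²/31.5369 = 4.1666
  (45 − 41.0936)²/41.0936 = 0.3713
  (42 − 26.6305)²/26.6305 = 8.8703
  (23 − 34.4631)²/34.4631 = 3.8129
  (41 − 44.9064)²/44.9064 = 0.3398
χ² = 9.6933 + 4.1666 + 0.3713 + 8.8703 + 3.8129 + 0.3398 = 27.254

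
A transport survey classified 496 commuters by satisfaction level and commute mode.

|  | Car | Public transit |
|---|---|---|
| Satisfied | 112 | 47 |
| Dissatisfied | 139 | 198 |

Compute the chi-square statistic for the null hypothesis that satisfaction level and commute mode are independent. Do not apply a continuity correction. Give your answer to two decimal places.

Row totals: 159, 337. Column totals: 251, 245. Grand total N = 496.
Expected counts (row total × column total / N):
  Satisfied, Car: 159×251/496 = 80.462
  Satisfied, Public transit: 159×245/496 = 78.538
  Dissatisfied, Car: 337×251/496 = 170.538
  Dissatisfied, Public transit: 337×245/496 = 166.462
Contributions (O − E)²/E:
  (112 − 80.462)²/80.462 = 12.3617
  (47 − 78.538)²/78.538 = 12.6645
  (139 − 170.538)²/170.538 = 5.8324
  (198 − 166.462)²/166.462 = 5.9752
χ² = 12.3617 + 12.6645 + 5.8324 + 5.9752 = 36.83

36.83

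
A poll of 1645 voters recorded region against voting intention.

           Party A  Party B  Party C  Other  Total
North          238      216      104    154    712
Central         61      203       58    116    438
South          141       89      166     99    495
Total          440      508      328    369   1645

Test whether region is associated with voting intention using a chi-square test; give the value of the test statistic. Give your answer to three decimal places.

Grand total N = 1645.
Expected counts (row total × column total / N):
  North, Party A: 712×440/1645 = 190.4438
  North, Party B: 712×508/1645 = 219.8760
  North, Party C: 712×328/1645 = 141.9672
  North, Other: 712×369/1645 = 159.7131
  Central, Party A: 438×440/1645 = 117.1550
  Central, Party B: 438×508/1645 = 135.2608
  Central, Party C: 438×328/1645 = 87.3337
  Central, Other: 438×369/1645 = 98.2505
  South, Party A: 495×440/1645 = 132.4012
  South, Party B: 495×508/1645 = 152.8632
  South, Party C: 495×328/1645 = 98.6991
  South, Other: 495×369/1645 = 111.0365
Contributions (O − E)²/E:
  (238 − 190.4438)²/190.4438 = 11.8754
  (216 − 219.8760)²/219.8760 = 0.0683
  (104 − 141.9672)²/141.9672 = 10.1538
  (154 − 159.7131)²/159.7131 = 0.2044
  (61 − 117.1550)²/117.1550 = 26.9163
  (203 − 135.2608)²/135.2608 = 33.9241
  (58 − 87.3337)²/87.3337 = 9.8526
  (116 − 98.2505)²/98.2505 = 3.2065
  (141 − 132.4012)²/132.4012 = 0.5584
  (89 − 152.8632)²/152.8632 = 26.6808
  (166 − 98.6991)²/98.6991 = 45.8911
  (99 − 111.0365)²/111.0365 = 1.3048
χ² = 11.8754 + 0.0683 + 10.1538 + 0.2044 + 26.9163 + 33.9241 + 9.8526 + 3.2065 + 0.5584 + 26.6808 + 45.8911 + 1.3048 = 170.637

170.637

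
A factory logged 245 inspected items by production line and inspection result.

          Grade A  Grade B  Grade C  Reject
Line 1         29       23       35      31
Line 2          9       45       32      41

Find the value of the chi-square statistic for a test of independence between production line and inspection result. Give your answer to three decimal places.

18.862

Row totals: 118, 127. Column totals: 38, 68, 67, 72. Grand total N = 245.
Expected counts (row total × column total / N):
  Line 1, Grade A: 118×38/245 = 18.3020
  Line 1, Grade B: 118×68/245 = 32.7510
  Line 1, Grade C: 118×67/245 = 32.2694
  Line 1, Reject: 118×72/245 = 34.6776
  Line 2, Grade A: 127×38/245 = 19.6980
  Line 2, Grade B: 127×68/245 = 35.2490
  Line 2, Grade C: 127×67/245 = 34.7306
  Line 2, Reject: 127×72/245 = 37.3224
Contributions (O − E)²/E:
  (29 − 18.3020)²/18.3020 = 6.2533
  (23 − 32.7510)²/32.7510 = 2.9032
  (35 − 32.2694)²/32.2694 = 0.2311
  (31 − 34.6776)²/34.6776 = 0.3900
  (9 − 19.6980)²/19.6980 = 5.8101
  (45 − 35.2490)²/35.2490 = 2.6974
  (32 − 34.7306)²/34.7306 = 0.2147
  (41 − 37.3224)²/37.3224 = 0.3624
χ² = 6.2533 + 2.9032 + 0.2311 + 0.3900 + 5.8101 + 2.6974 + 0.2147 + 0.3624 = 18.862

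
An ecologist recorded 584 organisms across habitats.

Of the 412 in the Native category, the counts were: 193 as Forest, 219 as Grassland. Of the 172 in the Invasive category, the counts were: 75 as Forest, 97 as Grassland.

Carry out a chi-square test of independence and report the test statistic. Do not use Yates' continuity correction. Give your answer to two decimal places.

Row totals: 412, 172. Column totals: 268, 316. Grand total N = 584.
Expected counts (row total × column total / N):
  Native, Forest: 412×268/584 = 189.068
  Native, Grassland: 412×316/584 = 222.932
  Invasive, Forest: 172×268/584 = 78.932
  Invasive, Grassland: 172×316/584 = 93.068
Contributions (O − E)²/E:
  (193 − 189.068)²/189.068 = 0.0818
  (219 − 222.932)²/222.932 = 0.0694
  (75 − 78.932)²/78.932 = 0.1959
  (97 − 93.068)²/93.068 = 0.1661
χ² = 0.0818 + 0.0694 + 0.1959 + 0.1661 = 0.51

0.51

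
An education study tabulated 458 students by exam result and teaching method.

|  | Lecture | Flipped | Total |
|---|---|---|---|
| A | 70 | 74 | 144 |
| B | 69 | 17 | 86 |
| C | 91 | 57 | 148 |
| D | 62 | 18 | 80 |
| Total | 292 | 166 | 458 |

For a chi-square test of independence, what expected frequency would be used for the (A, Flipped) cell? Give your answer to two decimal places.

Row total (A) = 144; column total (Flipped) = 166; grand total N = 458.
Expected count = (row total × column total) / N = 144 × 166 / 458 = 52.19.

52.19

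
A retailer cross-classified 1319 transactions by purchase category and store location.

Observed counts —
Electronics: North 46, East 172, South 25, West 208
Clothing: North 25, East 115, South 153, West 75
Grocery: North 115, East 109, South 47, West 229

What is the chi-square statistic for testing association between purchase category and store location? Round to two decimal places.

294.85

Row totals: 451, 368, 500. Column totals: 186, 396, 225, 512. Grand total N = 1319.
Expected counts (row total × column total / N):
  Electronics, North: 451×186/1319 = 63.598
  Electronics, East: 451×396/1319 = 135.403
  Electronics, South: 451×225/1319 = 76.933
  Electronics, West: 451×512/1319 = 175.066
  Clothing, North: 368×186/1319 = 51.894
  Clothing, East: 368×396/1319 = 110.484
  Clothing, South: 368×225/1319 = 62.775
  Clothing, West: 368×512/1319 = 142.848
  Grocery, North: 500×186/1319 = 70.508
  Grocery, East: 500×396/1319 = 150.114
  Grocery, South: 500×225/1319 = 85.292
  Grocery, West: 500×512/1319 = 194.086
Contributions (O − E)²/E:
  (46 − 63.598)²/63.598 = 4.8695
  (172 − 135.403)²/135.403 = 9.8915
  (25 − 76.933)²/76.933 = 35.0570
  (208 − 175.066)²/175.066 = 6.1957
  (25 − 51.894)²/51.894 = 13.9378
  (115 − 110.484)²/110.484 = 0.1846
  (153 − 62.775)²/62.775 = 129.6782
  (75 − 142.848)²/142.848 = 32.2255
  (115 − 70.508)²/70.508 = 28.0754
  (109 − 150.114)²/150.114 = 11.2605
  (47 − 85.292)²/85.292 = 17.1913
  (229 − 194.086)²/194.086 = 6.2807
χ² = 4.8695 + 9.8915 + 35.0570 + 6.1957 + 13.9378 + 0.1846 + 129.6782 + 32.2255 + 28.0754 + 11.2605 + 17.1913 + 6.2807 = 294.85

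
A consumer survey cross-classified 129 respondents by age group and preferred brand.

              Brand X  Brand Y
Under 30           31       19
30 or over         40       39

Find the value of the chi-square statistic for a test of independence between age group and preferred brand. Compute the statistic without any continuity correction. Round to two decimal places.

1.60

Row totals: 50, 79. Column totals: 71, 58. Grand total N = 129.
Expected counts (row total × column total / N):
  Under 30, Brand X: 50×71/129 = 27.519
  Under 30, Brand Y: 50×58/129 = 22.481
  30 or over, Brand X: 79×71/129 = 43.481
  30 or over, Brand Y: 79×58/129 = 35.519
Contributions (O − E)²/E:
  (31 − 27.519)²/27.519 = 0.4403
  (19 − 22.481)²/22.481 = 0.5390
  (40 − 43.481)²/43.481 = 0.2787
  (39 − 35.519)²/35.519 = 0.3412
χ² = 0.4403 + 0.5390 + 0.2787 + 0.3412 = 1.60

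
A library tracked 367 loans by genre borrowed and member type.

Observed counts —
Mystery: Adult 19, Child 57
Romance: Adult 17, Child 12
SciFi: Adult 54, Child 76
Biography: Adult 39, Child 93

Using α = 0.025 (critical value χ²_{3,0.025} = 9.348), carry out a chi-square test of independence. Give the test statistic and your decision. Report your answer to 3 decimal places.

Row totals: 76, 29, 130, 132. Column totals: 129, 238. Grand total N = 367.
Expected counts (row total × column total / N):
  Mystery, Adult: 76×129/367 = 26.71390
  Mystery, Child: 76×238/367 = 49.28610
  Romance, Adult: 29×129/367 = 10.19346
  Romance, Child: 29×238/367 = 18.80654
  SciFi, Adult: 130×129/367 = 45.69482
  SciFi, Child: 130×238/367 = 84.30518
  Biography, Adult: 132×129/367 = 46.39782
  Biography, Child: 132×238/367 = 85.60218
Contributions (O − E)²/E:
  (19 − 26.71390)²/26.71390 = 2.2275
  (57 − 49.28610)²/49.28610 = 1.2073
  (17 − 10.19346)²/10.19346 = 4.5450
  (12 − 18.80654)²/18.80654 = 2.4635
  (54 − 45.69482)²/45.69482 = 1.5095
  (76 − 84.30518)²/84.30518 = 0.8182
  (39 − 46.39782)²/46.39782 = 1.1795
  (93 − 85.60218)²/85.60218 = 0.6393
χ² = 2.2275 + 1.2073 + 4.5450 + 2.4635 + 1.5095 + 0.8182 + 1.1795 + 0.6393 = 14.590
df = (4−1)(2−1) = 3. Since 14.590 > 9.348, reject the null hypothesis of independence at α = 0.025.

14.590; reject H₀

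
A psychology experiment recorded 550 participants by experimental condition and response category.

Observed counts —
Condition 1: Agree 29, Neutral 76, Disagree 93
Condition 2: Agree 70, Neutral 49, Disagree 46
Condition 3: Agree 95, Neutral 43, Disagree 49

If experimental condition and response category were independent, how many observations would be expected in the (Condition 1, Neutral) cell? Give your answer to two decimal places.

Row total (Condition 1) = 198; column total (Neutral) = 168; grand total N = 550.
Expected count = (row total × column total) / N = 198 × 168 / 550 = 60.48.

60.48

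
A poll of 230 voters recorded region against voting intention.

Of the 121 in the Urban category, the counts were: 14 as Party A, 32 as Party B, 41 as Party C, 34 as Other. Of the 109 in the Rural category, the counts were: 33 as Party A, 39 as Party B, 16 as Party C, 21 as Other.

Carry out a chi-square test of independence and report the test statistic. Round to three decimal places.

21.842

Row totals: 121, 109. Column totals: 47, 71, 57, 55. Grand total N = 230.
Expected counts (row total × column total / N):
  Urban, Party A: 121×47/230 = 24.7261
  Urban, Party B: 121×71/230 = 37.3522
  Urban, Party C: 121×57/230 = 29.9870
  Urban, Other: 121×55/230 = 28.9348
  Rural, Party A: 109×47/230 = 22.2739
  Rural, Party B: 109×71/230 = 33.6478
  Rural, Party C: 109×57/230 = 27.0130
  Rural, Other: 109×55/230 = 26.0652
Contributions (O − E)²/E:
  (14 − 24.7261)²/24.7261 = 4.6529
  (32 − 37.3522)²/37.3522 = 0.7669
  (41 − 29.9870)²/29.9870 = 4.0446
  (34 − 28.9348)²/28.9348 = 0.8867
  (33 − 22.2739)²/22.2739 = 5.1652
  (39 − 33.6478)²/33.6478 = 0.8513
  (16 − 27.0130)²/27.0130 = 4.4899
  (21 − 26.0652)²/26.0652 = 0.9843
χ² = 4.6529 + 0.7669 + 4.0446 + 0.8867 + 5.1652 + 0.8513 + 4.4899 + 0.9843 = 21.842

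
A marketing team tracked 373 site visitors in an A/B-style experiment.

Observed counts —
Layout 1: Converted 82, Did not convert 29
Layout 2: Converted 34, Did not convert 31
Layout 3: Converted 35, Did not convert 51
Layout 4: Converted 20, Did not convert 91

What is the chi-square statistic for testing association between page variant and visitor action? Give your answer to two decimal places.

71.76

Row totals: 111, 65, 86, 111. Column totals: 171, 202. Grand total N = 373.
Expected counts (row total × column total / N):
  Layout 1, Converted: 111×171/373 = 50.887
  Layout 1, Did not convert: 111×202/373 = 60.113
  Layout 2, Converted: 65×171/373 = 29.799
  Layout 2, Did not convert: 65×202/373 = 35.201
  Layout 3, Converted: 86×171/373 = 39.426
  Layout 3, Did not convert: 86×202/373 = 46.574
  Layout 4, Converted: 111×171/373 = 50.887
  Layout 4, Did not convert: 111×202/373 = 60.113
Contributions (O − E)²/E:
  (82 − 50.887)²/50.887 = 19.0229
  (29 − 60.113)²/60.113 = 16.1033
  (34 − 29.799)²/29.799 = 0.5922
  (31 − 35.201)²/35.201 = 0.5014
  (35 − 39.426)²/39.426 = 0.4969
  (51 − 46.574)²/46.574 = 0.4206
  (20 − 50.887)²/50.887 = 18.7476
  (91 − 60.113)²/60.113 = 15.8702
χ² = 19.0229 + 16.1033 + 0.5922 + 0.5014 + 0.4969 + 0.4206 + 18.7476 + 15.8702 = 71.76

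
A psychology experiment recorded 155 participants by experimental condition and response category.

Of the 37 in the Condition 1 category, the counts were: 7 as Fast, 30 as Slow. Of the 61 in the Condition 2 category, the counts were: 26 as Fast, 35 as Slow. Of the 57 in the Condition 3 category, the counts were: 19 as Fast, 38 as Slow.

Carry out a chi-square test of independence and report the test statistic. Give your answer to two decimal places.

Row totals: 37, 61, 57. Column totals: 52, 103. Grand total N = 155.
Expected counts (row total × column total / N):
  Condition 1, Fast: 37×52/155 = 12.413
  Condition 1, Slow: 37×103/155 = 24.587
  Condition 2, Fast: 61×52/155 = 20.465
  Condition 2, Slow: 61×103/155 = 40.535
  Condition 3, Fast: 57×52/155 = 19.123
  Condition 3, Slow: 57×103/155 = 37.877
Contributions (O − E)²/E:
  (7 − 12.413)²/12.413 = 2.3605
  (30 − 24.587)²/24.587 = 1.1917
  (26 − 20.465)²/20.465 = 1.4970
  (35 − 40.535)²/40.535 = 0.7558
  (19 − 19.123)²/19.123 = 0.0008
  (38 − 37.877)²/37.877 = 0.0004
χ² = 2.3605 + 1.1917 + 1.4970 + 0.7558 + 0.0008 + 0.0004 = 5.81

5.81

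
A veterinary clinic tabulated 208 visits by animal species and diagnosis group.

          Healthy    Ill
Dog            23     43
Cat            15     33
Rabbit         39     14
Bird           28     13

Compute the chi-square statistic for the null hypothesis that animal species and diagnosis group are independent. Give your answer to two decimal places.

Row totals: 66, 48, 53, 41. Column totals: 105, 103. Grand total N = 208.
Expected counts (row total × column total / N):
  Dog, Healthy: 66×105/208 = 33.317
  Dog, Ill: 66×103/208 = 32.683
  Cat, Healthy: 48×105/208 = 24.231
  Cat, Ill: 48×103/208 = 23.769
  Rabbit, Healthy: 53×105/208 = 26.755
  Rabbit, Ill: 53×103/208 = 26.245
  Bird, Healthy: 41×105/208 = 20.697
  Bird, Ill: 41×103/208 = 20.303
Contributions (O − E)²/E:
  (23 − 33.317)²/33.317 = 3.1948
  (43 − 32.683)²/32.683 = 3.2568
  (15 − 24.231)²/24.231 = 3.5166
  (33 − 23.769)²/23.769 = 3.5850
  (39 − 26.755)²/26.755 = 5.6042
  (14 − 26.245)²/26.245 = 5.7131
  (28 − 20.697)²/20.697 = 2.5769
  (13 − 20.303)²/20.303 = 2.6269
χ² = 3.1948 + 3.2568 + 3.5166 + 3.5850 + 5.6042 + 5.7131 + 2.5769 + 2.6269 = 30.07

30.07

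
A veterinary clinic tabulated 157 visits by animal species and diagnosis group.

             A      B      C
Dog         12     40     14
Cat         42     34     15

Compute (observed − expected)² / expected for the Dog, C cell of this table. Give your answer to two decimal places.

Row total (Dog) = 66; column total (C) = 29; N = 157.
Expected count E = 66 × 29 / 157 = 12.191.
Contribution = (O − E)²/E = (14 − 12.191)² / 12.191 = 0.27.

0.27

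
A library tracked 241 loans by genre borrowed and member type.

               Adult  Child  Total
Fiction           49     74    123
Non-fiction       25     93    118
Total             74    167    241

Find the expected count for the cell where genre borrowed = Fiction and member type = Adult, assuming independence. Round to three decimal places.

37.768

Row total (Fiction) = 123; column total (Adult) = 74; grand total N = 241.
Expected count = (row total × column total) / N = 123 × 74 / 241 = 37.768.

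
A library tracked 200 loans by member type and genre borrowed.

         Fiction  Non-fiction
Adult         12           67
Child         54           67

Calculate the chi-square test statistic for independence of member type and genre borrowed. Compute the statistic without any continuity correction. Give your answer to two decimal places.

Row totals: 79, 121. Column totals: 66, 134. Grand total N = 200.
Expected counts (row total × column total / N):
  Adult, Fiction: 79×66/200 = 26.070
  Adult, Non-fiction: 79×134/200 = 52.930
  Child, Fiction: 121×66/200 = 39.930
  Child, Non-fiction: 121×134/200 = 81.070
Contributions (O − E)²/E:
  (12 − 26.070)²/26.070 = 7.5936
  (67 − 52.930)²/52.930 = 3.7401
  (54 − 39.930)²/39.930 = 4.9578
  (67 − 81.070)²/81.070 = 2.4419
χ² = 7.5936 + 3.7401 + 4.9578 + 2.4419 = 18.73

18.73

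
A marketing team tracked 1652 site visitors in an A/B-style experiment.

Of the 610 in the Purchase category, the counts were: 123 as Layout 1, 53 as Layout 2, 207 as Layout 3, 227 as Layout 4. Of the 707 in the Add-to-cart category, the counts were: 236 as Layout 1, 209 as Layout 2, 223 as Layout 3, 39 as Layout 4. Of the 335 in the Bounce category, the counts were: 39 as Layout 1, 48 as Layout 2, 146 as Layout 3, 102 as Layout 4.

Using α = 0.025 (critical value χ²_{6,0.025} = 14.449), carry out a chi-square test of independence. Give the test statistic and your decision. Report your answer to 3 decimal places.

Row totals: 610, 707, 335. Column totals: 398, 310, 576, 368. Grand total N = 1652.
Expected counts (row total × column total / N):
  Purchase, Layout 1: 610×398/1652 = 146.9613
  Purchase, Layout 2: 610×310/1652 = 114.4673
  Purchase, Layout 3: 610×576/1652 = 212.6877
  Purchase, Layout 4: 610×368/1652 = 135.8838
  Add-to-cart, Layout 1: 707×398/1652 = 170.3305
  Add-to-cart, Layout 2: 707×310/1652 = 132.6695
  Add-to-cart, Layout 3: 707×576/1652 = 246.5085
  Add-to-cart, Layout 4: 707×368/1652 = 157.4915
  Bounce, Layout 1: 335×398/1652 = 80.7082
  Bounce, Layout 2: 335×310/1652 = 62.8632
  Bounce, Layout 3: 335×576/1652 = 116.8039
  Bounce, Layout 4: 335×368/1652 = 74.6247
Contributions (O − E)²/E:
  (123 − 146.9613)²/146.9613 = 3.9068
  (53 − 114.4673)²/114.4673 = 33.0071
  (207 − 212.6877)²/212.6877 = 0.1521
  (227 − 135.8838)²/135.8838 = 61.0975
  (236 − 170.3305)²/170.3305 = 25.3183
  (209 − 132.6695)²/132.6695 = 43.9162
  (223 − 246.5085)²/246.5085 = 2.2419
  (39 − 157.4915)²/157.4915 = 89.1492
  (39 − 80.7082)²/80.7082 = 21.5539
  (48 − 62.8632)²/62.8632 = 3.5142
  (146 − 116.8039)²/116.8039 = 7.2978
  (102 − 74.6247)²/74.6247 = 10.0423
χ² = 3.9068 + 33.0071 + 0.1521 + 61.0975 + 25.3183 + 43.9162 + 2.2419 + 89.1492 + 21.5539 + 3.5142 + 7.2978 + 10.0423 = 301.197
df = (3−1)(4−1) = 6. Since 301.197 > 14.449, reject the null hypothesis of independence at α = 0.025.

301.197; reject H₀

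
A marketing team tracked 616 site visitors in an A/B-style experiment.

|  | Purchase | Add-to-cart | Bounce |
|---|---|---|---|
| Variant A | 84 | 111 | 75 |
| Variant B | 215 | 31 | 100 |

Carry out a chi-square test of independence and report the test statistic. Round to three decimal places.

98.154

Row totals: 270, 346. Column totals: 299, 142, 175. Grand total N = 616.
Expected counts (row total × column total / N):
  Variant A, Purchase: 270×299/616 = 131.0552
  Variant A, Add-to-cart: 270×142/616 = 62.2403
  Variant A, Bounce: 270×175/616 = 76.7045
  Variant B, Purchase: 346×299/616 = 167.9448
  Variant B, Add-to-cart: 346×142/616 = 79.7597
  Variant B, Bounce: 346×175/616 = 98.2955
Contributions (O − E)²/E:
  (84 − 131.0552)²/131.0552 = 16.8951
  (111 − 62.2403)²/62.2403 = 38.1989
  (75 − 76.7045)²/76.7045 = 0.0379
  (215 − 167.9448)²/167.9448 = 13.1840
  (31 − 79.7597)²/79.7597 = 29.8084
  (100 − 98.2955)²/98.2955 = 0.0296
χ² = 16.8951 + 38.1989 + 0.0379 + 13.1840 + 29.8084 + 0.0296 = 98.154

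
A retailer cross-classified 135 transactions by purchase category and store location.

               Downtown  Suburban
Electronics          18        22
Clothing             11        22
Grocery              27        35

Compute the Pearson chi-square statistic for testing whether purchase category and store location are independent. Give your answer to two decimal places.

Row totals: 40, 33, 62. Column totals: 56, 79. Grand total N = 135.
Expected counts (row total × column total / N):
  Electronics, Downtown: 40×56/135 = 16.593
  Electronics, Suburban: 40×79/135 = 23.407
  Clothing, Downtown: 33×56/135 = 13.689
  Clothing, Suburban: 33×79/135 = 19.311
  Grocery, Downtown: 62×56/135 = 25.719
  Grocery, Suburban: 62×79/135 = 36.281
Contributions (O − E)²/E:
  (18 − 16.593)²/16.593 = 0.1193
  (22 − 23.407)²/23.407 = 0.0846
  (11 − 13.689)²/13.689 = 0.5282
  (22 − 19.311)²/19.311 = 0.3744
  (27 − 25.719)²/25.719 = 0.0638
  (35 − 36.281)²/36.281 = 0.0452
χ² = 0.1193 + 0.0846 + 0.5282 + 0.3744 + 0.0638 + 0.0452 = 1.22

1.22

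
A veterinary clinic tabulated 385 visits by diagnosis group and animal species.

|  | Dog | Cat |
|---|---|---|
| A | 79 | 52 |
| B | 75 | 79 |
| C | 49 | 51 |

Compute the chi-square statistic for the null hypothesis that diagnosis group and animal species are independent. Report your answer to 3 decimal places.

Row totals: 131, 154, 100. Column totals: 203, 182. Grand total N = 385.
Expected counts (row total × column total / N):
  A, Dog: 131×203/385 = 69.0727
  A, Cat: 131×182/385 = 61.9273
  B, Dog: 154×203/385 = 81.2000
  B, Cat: 154×182/385 = 72.8000
  C, Dog: 100×203/385 = 52.7273
  C, Cat: 100×182/385 = 47.2727
Contributions (O − E)²/E:
  (79 − 69.0727)²/69.0727 = 1.4268
  (52 − 61.9273)²/61.9273 = 1.5914
  (75 − 81.2000)²/81.2000 = 0.4734
  (79 − 72.8000)²/72.8000 = 0.5280
  (49 − 52.7273)²/52.7273 = 0.2635
  (51 − 47.2727)²/47.2727 = 0.2939
χ² = 1.4268 + 1.5914 + 0.4734 + 0.5280 + 0.2635 + 0.2939 = 4.577

4.577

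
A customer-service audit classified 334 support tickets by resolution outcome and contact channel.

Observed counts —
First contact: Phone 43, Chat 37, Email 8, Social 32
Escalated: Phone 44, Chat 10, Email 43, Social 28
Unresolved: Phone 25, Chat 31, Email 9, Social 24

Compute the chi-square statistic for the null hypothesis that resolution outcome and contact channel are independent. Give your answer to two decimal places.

52.57

Row totals: 120, 125, 89. Column totals: 112, 78, 60, 84. Grand total N = 334.
Expected counts (row total × column total / N):
  First contact, Phone: 120×112/334 = 40.23952
  First contact, Chat: 120×78/334 = 28.02395
  First contact, Email: 120×60/334 = 21.55689
  First contact, Social: 120×84/334 = 30.17964
  Escalated, Phone: 125×112/334 = 41.91617
  Escalated, Chat: 125×78/334 = 29.19162
  Escalated, Email: 125×60/334 = 22.45509
  Escalated, Social: 125×84/334 = 31.43713
  Unresolved, Phone: 89×112/334 = 29.84431
  Unresolved, Chat: 89×78/334 = 20.78443
  Unresolved, Email: 89×60/334 = 15.98802
  Unresolved, Social: 89×84/334 = 22.38323
Contributions (O − E)²/E:
  (43 − 40.23952)²/40.23952 = 0.1894
  (37 − 28.02395)²/28.02395 = 2.8750
  (8 − 21.55689)²/21.55689 = 8.5258
  (32 − 30.17964)²/30.17964 = 0.1098
  (44 − 41.91617)²/41.91617 = 0.1036
  (10 − 29.19162)²/29.19162 = 12.6173
  (43 − 22.45509)²/22.45509 = 18.7972
  (28 − 31.43713)²/31.43713 = 0.3758
  (25 − 29.84431)²/29.84431 = 0.7863
  (31 − 20.78443)²/20.78443 = 5.0210
  (9 − 15.98802)²/15.98802 = 3.0543
  (24 − 22.38323)²/22.38323 = 0.1168
χ² = 0.1894 + 2.8750 + 8.5258 + 0.1098 + 0.1036 + 12.6173 + 18.7972 + 0.3758 + 0.7863 + 5.0210 + 3.0543 + 0.1168 = 52.57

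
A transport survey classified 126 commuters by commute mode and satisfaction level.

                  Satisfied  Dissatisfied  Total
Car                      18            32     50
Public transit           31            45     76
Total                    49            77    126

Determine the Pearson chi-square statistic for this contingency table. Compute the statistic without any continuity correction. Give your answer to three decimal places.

0.291

Grand total N = 126.
Expected counts (row total × column total / N):
  Car, Satisfied: 50×49/126 = 19.4444
  Car, Dissatisfied: 50×77/126 = 30.5556
  Public transit, Satisfied: 76×49/126 = 29.5556
  Public transit, Dissatisfied: 76×77/126 = 46.4444
Contributions (O − E)²/E:
  (18 − 19.4444)²/19.4444 = 0.1073
  (32 − 30.5556)²/30.5556 = 0.0683
  (31 − 29.5556)²/29.5556 = 0.0706
  (45 − 46.4444)²/46.4444 = 0.0449
χ² = 0.1073 + 0.0683 + 0.0706 + 0.0449 = 0.291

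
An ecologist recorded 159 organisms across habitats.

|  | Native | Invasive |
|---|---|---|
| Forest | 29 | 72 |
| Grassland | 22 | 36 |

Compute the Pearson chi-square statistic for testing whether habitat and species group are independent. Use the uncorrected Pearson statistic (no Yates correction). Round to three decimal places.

Row totals: 101, 58. Column totals: 51, 108. Grand total N = 159.
Expected counts (row total × column total / N):
  Forest, Native: 101×51/159 = 32.3962
  Forest, Invasive: 101×108/159 = 68.6038
  Grassland, Native: 58×51/159 = 18.6038
  Grassland, Invasive: 58×108/159 = 39.3962
Contributions (O − E)²/E:
  (29 − 32.3962)²/32.3962 = 0.3560
  (72 − 68.6038)²/68.6038 = 0.1681
  (22 − 18.6038)²/18.6038 = 0.6200
  (36 − 39.3962)²/39.3962 = 0.2928
χ² = 0.3560 + 0.1681 + 0.6200 + 0.2928 = 1.437

1.437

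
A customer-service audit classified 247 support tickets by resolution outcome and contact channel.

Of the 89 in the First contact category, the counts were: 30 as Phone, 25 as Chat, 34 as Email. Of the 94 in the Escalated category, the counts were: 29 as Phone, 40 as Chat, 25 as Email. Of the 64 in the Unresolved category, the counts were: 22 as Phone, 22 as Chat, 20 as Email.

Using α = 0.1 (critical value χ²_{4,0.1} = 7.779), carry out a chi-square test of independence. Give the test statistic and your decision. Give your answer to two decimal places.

4.85; fail to reject H₀

Row totals: 89, 94, 64. Column totals: 81, 87, 79. Grand total N = 247.
Expected counts (row total × column total / N):
  First contact, Phone: 89×81/247 = 29.186
  First contact, Chat: 89×87/247 = 31.348
  First contact, Email: 89×79/247 = 28.466
  Escalated, Phone: 94×81/247 = 30.826
  Escalated, Chat: 94×87/247 = 33.109
  Escalated, Email: 94×79/247 = 30.065
  Unresolved, Phone: 64×81/247 = 20.988
  Unresolved, Chat: 64×87/247 = 22.543
  Unresolved, Email: 64×79/247 = 20.470
Contributions (O − E)²/E:
  (30 − 29.186)²/29.186 = 0.0227
  (25 − 31.348)²/31.348 = 1.2855
  (34 − 28.466)²/28.466 = 1.0759
  (29 − 30.826)²/30.826 = 0.1082
  (40 − 33.109)²/33.109 = 1.4342
  (25 − 30.065)²/30.065 = 0.8533
  (22 − 20.988)²/20.988 = 0.0488
  (22 − 22.543)²/22.543 = 0.0131
  (20 − 20.470)²/20.470 = 0.0108
χ² = 0.0227 + 1.2855 + 1.0759 + 0.1082 + 1.4342 + 0.8533 + 0.0488 + 0.0131 + 0.0108 = 4.85
df = (3−1)(3−1) = 4. Since 4.85 < 7.779, fail to reject the null hypothesis of independence at α = 0.1.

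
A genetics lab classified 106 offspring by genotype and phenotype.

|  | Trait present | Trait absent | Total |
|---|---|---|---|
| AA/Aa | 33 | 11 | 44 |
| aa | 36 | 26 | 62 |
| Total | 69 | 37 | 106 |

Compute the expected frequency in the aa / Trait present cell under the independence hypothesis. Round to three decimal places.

40.358

Row total (aa) = 62; column total (Trait present) = 69; grand total N = 106.
Expected count = (row total × column total) / N = 62 × 69 / 106 = 40.358.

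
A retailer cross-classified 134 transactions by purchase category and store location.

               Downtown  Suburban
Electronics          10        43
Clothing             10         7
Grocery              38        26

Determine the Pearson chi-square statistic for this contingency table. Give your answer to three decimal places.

21.293

Row totals: 53, 17, 64. Column totals: 58, 76. Grand total N = 134.
Expected counts (row total × column total / N):
  Electronics, Downtown: 53×58/134 = 22.9403
  Electronics, Suburban: 53×76/134 = 30.0597
  Clothing, Downtown: 17×58/134 = 7.3582
  Clothing, Suburban: 17×76/134 = 9.6418
  Grocery, Downtown: 64×58/134 = 27.7015
  Grocery, Suburban: 64×76/134 = 36.2985
Contributions (O − E)²/E:
  (10 − 22.9403)²/22.9403 = 7.2994
  (43 − 30.0597)²/30.0597 = 5.5706
  (10 − 7.3582)²/7.3582 = 0.9485
  (7 − 9.6418)²/9.6418 = 0.7238
  (38 − 27.7015)²/27.7015 = 3.8286
  (26 − 36.2985)²/36.2985 = 2.9219
χ² = 7.2994 + 5.5706 + 0.9485 + 0.7238 + 3.8286 + 2.9219 = 21.293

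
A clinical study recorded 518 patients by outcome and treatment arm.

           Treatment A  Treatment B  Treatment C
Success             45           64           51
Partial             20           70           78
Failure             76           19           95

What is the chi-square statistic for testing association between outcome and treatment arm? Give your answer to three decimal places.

71.959

Row totals: 160, 168, 190. Column totals: 141, 153, 224. Grand total N = 518.
Expected counts (row total × column total / N):
  Success, Treatment A: 160×141/518 = 43.5521
  Success, Treatment B: 160×153/518 = 47.2587
  Success, Treatment C: 160×224/518 = 69.1892
  Partial, Treatment A: 168×141/518 = 45.7297
  Partial, Treatment B: 168×153/518 = 49.6216
  Partial, Treatment C: 168×224/518 = 72.6486
  Failure, Treatment A: 190×141/518 = 51.7181
  Failure, Treatment B: 190×153/518 = 56.1197
  Failure, Treatment C: 190×224/518 = 82.1622
Contributions (O − E)²/E:
  (45 − 43.5521)²/43.5521 = 0.0481
  (64 − 47.2587)²/47.2587 = 5.9306
  (51 − 69.1892)²/69.1892 = 4.7818
  (20 − 45.7297)²/45.7297 = 14.4768
  (70 − 49.6216)²/49.6216 = 8.3689
  (78 − 72.6486)²/72.6486 = 0.3942
  (76 − 51.7181)²/51.7181 = 11.4005
  (19 − 56.1197)²/56.1197 = 24.5524
  (95 − 82.1622)²/82.1622 = 2.0059
χ² = 0.0481 + 5.9306 + 4.7818 + 14.4768 + 8.3689 + 0.3942 + 11.4005 + 24.5524 + 2.0059 = 71.959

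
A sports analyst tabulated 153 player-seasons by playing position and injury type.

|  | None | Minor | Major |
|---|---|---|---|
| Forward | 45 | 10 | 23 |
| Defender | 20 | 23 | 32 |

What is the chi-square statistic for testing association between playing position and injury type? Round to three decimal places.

Row totals: 78, 75. Column totals: 65, 33, 55. Grand total N = 153.
Expected counts (row total × column total / N):
  Forward, None: 78×65/153 = 33.1373
  Forward, Minor: 78×33/153 = 16.8235
  Forward, Major: 78×55/153 = 28.0392
  Defender, None: 75×65/153 = 31.8627
  Defender, Minor: 75×33/153 = 16.1765
  Defender, Major: 75×55/153 = 26.9608
Contributions (O − E)²/E:
  (45 − 33.1373)²/33.1373 = 4.2467
  (10 − 16.8235)²/16.8235 = 2.7676
  (23 − 28.0392)²/28.0392 = 0.9056
  (20 − 31.8627)²/31.8627 = 4.4166
  (23 − 16.1765)²/16.1765 = 2.8783
  (32 − 26.9608)²/26.9608 = 0.9419
χ² = 4.2467 + 2.7676 + 0.9056 + 4.4166 + 2.8783 + 0.9419 = 16.157

16.157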